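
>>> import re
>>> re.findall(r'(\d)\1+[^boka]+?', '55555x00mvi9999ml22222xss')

`\1` has to match the exact text group 1 already captured.
Matches: at [0:6] match '55555x', group 1 = '5'; at [6:9] match '00m', group 1 = '0'; at [11:16] match '9999m', group 1 = '9'; at [17:23] match '22222x', group 1 = '2'.
`findall` collects group 1 from each match (4 total).

['5', '0', '9', '2']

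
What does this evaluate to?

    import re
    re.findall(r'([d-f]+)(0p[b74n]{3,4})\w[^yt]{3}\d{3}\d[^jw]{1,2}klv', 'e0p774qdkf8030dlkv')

Pattern: one or more of a character in [d-f] (captured); then the literal '0p', then 3 to 4 of one of [b74n] (captured); then a word character, then exactly 3 of any character except [yt], then exactly 3 of a digit; then a digit, then 1 to 2 of any character except [jw], then the literal 'klv'.
`findall` packs the 2 group values into a tuple for every match.
Nothing in the string satisfies the pattern, so the list is empty.

[]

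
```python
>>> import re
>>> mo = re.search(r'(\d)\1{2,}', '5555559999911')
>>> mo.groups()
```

A backreference is literal: `\1` must see the identical characters the first group matched.
`re.search` scans for the first position where the pattern succeeds.
The match spans [0:6] → '555555'.
Captured: group 1 = '5'.

('5',)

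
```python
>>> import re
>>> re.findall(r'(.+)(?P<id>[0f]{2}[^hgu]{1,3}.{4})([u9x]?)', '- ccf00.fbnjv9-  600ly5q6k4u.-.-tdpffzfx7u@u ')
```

[('- ccf00.fbnjv9-  600ly5q6k4u.-.-tdp', 'ffzfx7u@u', '')]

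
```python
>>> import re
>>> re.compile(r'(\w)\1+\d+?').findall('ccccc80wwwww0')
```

['c', 'w']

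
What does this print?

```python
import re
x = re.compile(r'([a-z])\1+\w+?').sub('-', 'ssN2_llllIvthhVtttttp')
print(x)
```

-2_-vt--

A backreference is literal: `\1` must see the identical characters the first group matched.
`sub` substitutes '-' at each match site.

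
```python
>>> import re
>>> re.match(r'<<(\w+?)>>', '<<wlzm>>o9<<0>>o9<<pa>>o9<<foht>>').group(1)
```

'wlzm'

`re.match` only tries the pattern at the start of the string.
The match spans [0:8] → '<<wlzm>>'.
Captured: group 1 = 'wlzm'.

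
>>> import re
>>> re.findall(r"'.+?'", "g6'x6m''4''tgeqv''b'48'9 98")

["'x6m'", "'4'", "'tgeqv'", "'b'"]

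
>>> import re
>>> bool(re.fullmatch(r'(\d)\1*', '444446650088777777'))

False

The backreference `\1` re-matches whatever the first group consumed, character for character.
`re.fullmatch` requires the pattern to consume the entire string.
Here there's no way to consume every character, so the call returns None, and `bool(None)` is False.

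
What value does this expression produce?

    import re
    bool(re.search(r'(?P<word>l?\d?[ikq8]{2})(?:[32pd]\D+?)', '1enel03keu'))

False

Pattern: optionally the literal 'l', then optionally a digit, then exactly 2 of one of [ikq8] (captured as 'word'); then one of [32pd], then one or more of a non-digit (lazy) (non-capturing group).
Here the pattern never matches, so the call returns None, and `bool(None)` is False.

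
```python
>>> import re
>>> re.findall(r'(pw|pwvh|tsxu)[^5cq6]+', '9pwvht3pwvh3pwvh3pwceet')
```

`|` is ordered: at each position the engine commits to the first alternative that works.
With a single group, `findall` returns only what that group captured — 1 item.

['pw']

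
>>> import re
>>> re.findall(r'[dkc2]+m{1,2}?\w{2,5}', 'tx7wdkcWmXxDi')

This matches one or more of one of [dkc2]; then 1 to 2 of a literal 'm' (lazy), then 2 to 5 of a word character.
No capturing groups, so `findall` returns the 0 full match strings.
Nothing in the string satisfies the pattern, so the list is empty.

[]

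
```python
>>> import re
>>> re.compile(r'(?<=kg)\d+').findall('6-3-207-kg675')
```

['675']

The `(?=…)`/`(?<=…)` assertion just peeks at neighbouring text; it doesn't advance the match position.
No capturing groups, so `findall` returns the 1 full match string.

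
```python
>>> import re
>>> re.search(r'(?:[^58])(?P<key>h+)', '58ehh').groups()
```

The match spans [2:5] → 'ehh'.
Captured: group 1 = 'hh'.

('hh',)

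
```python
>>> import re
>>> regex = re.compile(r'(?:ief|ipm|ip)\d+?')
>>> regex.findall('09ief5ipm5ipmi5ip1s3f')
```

Walking the string: at [2:6] → 'ief5'; at [6:10] → 'ipm5'; at [15:18] → 'ip1'.
`findall` yields the raw match text (3 of them) because the pattern has no groups.

['ief5', 'ipm5', 'ip1']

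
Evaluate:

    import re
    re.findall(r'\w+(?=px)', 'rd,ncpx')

Because the assertion is zero-width, the text it checks is not consumed and won't appear in the result.
Matches: at [3:5] → 'nc'.
No capturing groups, so `findall` returns the 1 full match string.

['nc']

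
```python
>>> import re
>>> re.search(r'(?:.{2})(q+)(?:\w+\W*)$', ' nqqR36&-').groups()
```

Pattern: exactly 2 of any character (non-capturing group); then one or more of a literal 'q' (captured); then one or more of a word character, then zero or more of a non-word character (non-capturing group); then anchored at the end.
`re.search` tries every starting position until one works.
The match spans [0:9] → ' nqqR36&-'.
Captured: group 1 = 'qq'.

('qq',)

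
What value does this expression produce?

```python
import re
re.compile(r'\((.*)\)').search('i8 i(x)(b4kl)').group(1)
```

'x)(b4kl'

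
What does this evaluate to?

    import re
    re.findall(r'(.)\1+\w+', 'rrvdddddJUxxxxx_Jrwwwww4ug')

The backreference `\1` re-matches whatever the first group consumed, character for character.
Scanning left to right: at [0:26] match 'rrvdddddJUxxxxx_Jrwwwww4ug', group 1 = 'r'.
`findall` collects group 1 from the one match (1 total).

['r']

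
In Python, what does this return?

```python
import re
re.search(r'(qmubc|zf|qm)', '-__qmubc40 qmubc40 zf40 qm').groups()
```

The match spans [3:8] → 'qmubc'.
Captured: group 1 = 'qmubc'.

('qmubc',)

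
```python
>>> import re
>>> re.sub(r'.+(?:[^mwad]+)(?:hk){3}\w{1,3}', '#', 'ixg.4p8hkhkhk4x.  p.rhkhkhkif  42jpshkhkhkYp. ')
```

'#. '

Every occurrence is swapped for '#'.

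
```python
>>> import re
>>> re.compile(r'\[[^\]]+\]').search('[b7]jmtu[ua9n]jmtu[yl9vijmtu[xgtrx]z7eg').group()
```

'[b7]'

The match spans [0:4] → '[b7]'.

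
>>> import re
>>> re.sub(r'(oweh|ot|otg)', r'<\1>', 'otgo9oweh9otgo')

The regex engine tests alternatives in the order written; an earlier branch that matches wins even if a later one would match more.
Matches: at [0:2] → 'ot'; at [5:9] → 'oweh'; at [10:12] → 'ot'.
Each match is replaced using the text its own group 1 captured.

'<ot>go9<oweh>9<ot>go'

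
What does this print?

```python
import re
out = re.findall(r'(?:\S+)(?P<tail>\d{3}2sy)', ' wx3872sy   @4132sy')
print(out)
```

['3872sy', '4132sy']

The pattern matches one or more of a non-whitespace character (non-capturing group); then exactly 3 of a digit, then the literal '2sy' (captured as 'tail').
With a single group, `findall` returns only what that group captured — 2 items.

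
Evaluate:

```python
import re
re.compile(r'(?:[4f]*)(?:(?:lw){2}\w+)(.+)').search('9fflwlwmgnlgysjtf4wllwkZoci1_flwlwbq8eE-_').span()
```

(1, 41)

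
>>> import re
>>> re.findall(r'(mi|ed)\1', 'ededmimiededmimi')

The backreference `\1` re-matches whatever the first group consumed, character for character.
Matches: at [0:4] match 'eded', group 1 = 'ed'; at [4:8] match 'mimi', group 1 = 'mi'; at [8:12] match 'eded', group 1 = 'ed'; at [12:16] match 'mimi', group 1 = 'mi'.
One capturing group, so `findall` returns just the captured substring from each match — 4 in all.

['ed', 'mi', 'ed', 'mi']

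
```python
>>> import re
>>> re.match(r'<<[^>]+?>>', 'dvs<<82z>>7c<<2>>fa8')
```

None

With `match`, the pattern is implicitly anchored at the beginning.
Here the pattern fails at index 0, so the call returns None.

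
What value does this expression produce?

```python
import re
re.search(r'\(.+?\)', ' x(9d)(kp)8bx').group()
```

Because the quantifier is non-greedy, it stops expanding at the earliest point where the rest of the pattern can succeed.
Unlike `match`, `search` isn't anchored — it looks for the pattern anywhere in the string.
The match spans [2:6] → '(9d)'.

'(9d)'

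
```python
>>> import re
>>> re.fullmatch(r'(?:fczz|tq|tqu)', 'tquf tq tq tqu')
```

None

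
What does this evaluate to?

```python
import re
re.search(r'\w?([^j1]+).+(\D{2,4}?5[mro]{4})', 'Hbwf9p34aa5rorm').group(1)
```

Pattern: optionally a word character; then one or more of any character except [j1] (captured); then one or more of any character; then 2 to 4 of a non-digit (lazy), then a literal '5', then exactly 4 of one of [mro] (captured).
`re.search` tries every starting position until one works.
The match spans [0:15] → 'Hbwf9p34aa5rorm'.
Captured: group 1 = 'bwf9p3', group 2 = 'aa5rorm'.

'bwf9p3'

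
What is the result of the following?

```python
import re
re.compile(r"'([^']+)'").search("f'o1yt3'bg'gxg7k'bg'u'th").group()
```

"'o1yt3'"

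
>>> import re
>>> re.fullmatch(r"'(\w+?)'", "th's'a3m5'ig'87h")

`re.fullmatch` is like wrapping the pattern in `^…$` (in single-line mode).
Here the string isn't matched end-to-end, so the call returns None.

None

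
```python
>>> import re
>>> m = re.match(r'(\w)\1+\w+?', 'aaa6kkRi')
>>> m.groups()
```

A backreference is literal: `\1` must see the identical characters the first group matched.
`re.match` won't scan ahead — the pattern has to work from the very first character.
The match spans [0:4] → 'aaa6'.
Captured: group 1 = 'a'.

('a',)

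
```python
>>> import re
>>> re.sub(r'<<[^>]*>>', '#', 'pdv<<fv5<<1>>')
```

Matches: at [3:13] → '<<fv5<<1>>'.
Each match is replaced by '#'.

'pdv#'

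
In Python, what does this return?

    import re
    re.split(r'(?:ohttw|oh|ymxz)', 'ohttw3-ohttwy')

['', '3-', 'y']

Alternation isn't longest-match — the leftmost alternative that fits at this position is chosen.
The string is cut at each match, leaving 3 pieces.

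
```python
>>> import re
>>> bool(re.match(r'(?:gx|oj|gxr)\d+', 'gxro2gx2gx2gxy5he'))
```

`match` is anchored at position 0; if the pattern doesn't fit there, it returns None.
Here the pattern fails at index 0, so the call returns None, and `bool(None)` is False.

False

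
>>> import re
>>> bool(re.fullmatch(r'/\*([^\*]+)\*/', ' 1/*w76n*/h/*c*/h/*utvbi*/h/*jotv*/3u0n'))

For `fullmatch`, every character of the input must be accounted for by the pattern.
Here the pattern can't cover the whole string, so the call returns None, and `bool(None)` is False.

False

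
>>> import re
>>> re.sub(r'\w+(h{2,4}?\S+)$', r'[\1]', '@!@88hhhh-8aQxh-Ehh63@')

'@!@[hh-8aQxh-Ehh63@]'

`\1` in the replacement pulls in group 1's text for each match.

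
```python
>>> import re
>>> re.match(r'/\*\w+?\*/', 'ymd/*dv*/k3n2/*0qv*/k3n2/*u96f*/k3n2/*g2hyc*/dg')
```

None

With `match`, the pattern is implicitly anchored at the beginning.
Here the pattern fails at index 0, so the call returns None.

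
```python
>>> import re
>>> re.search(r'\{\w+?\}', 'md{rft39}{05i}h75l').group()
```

The match spans [2:9] → '{rft39}'.

'{rft39}'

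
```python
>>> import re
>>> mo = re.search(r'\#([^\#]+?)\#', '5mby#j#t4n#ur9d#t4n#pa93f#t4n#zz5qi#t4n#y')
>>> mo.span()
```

The match spans [4:7] → '#j#'.

(4, 7)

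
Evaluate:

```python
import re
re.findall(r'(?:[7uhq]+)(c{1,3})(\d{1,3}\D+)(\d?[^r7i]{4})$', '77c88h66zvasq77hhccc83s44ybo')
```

Pattern: one or more of one of [7uhq] (non-capturing group); then 1 to 3 of a literal 'c' (captured); then 1 to 3 of a digit, then one or more of a non-digit (captured); then optionally a digit, then exactly 4 of any character except [r7i] (captured); then anchored at the end.
Walking the string: at [12:28] match 'q77hhccc83s44ybo', groups = ('ccc', '83s', '44ybo').
Multiple groups make `findall` return tuples — one 3-tuple for the one match.

[('ccc', '83s', '44ybo')]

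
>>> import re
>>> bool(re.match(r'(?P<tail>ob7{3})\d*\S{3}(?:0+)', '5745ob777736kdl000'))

False

The pattern matches the literal 'ob', then exactly 3 of the literal '7' (captured as 'tail'); then zero or more of a digit, then exactly 3 of a non-whitespace character; then one or more of a literal '0' (non-capturing group).
`match` is anchored at position 0; if the pattern doesn't fit there, it returns None.
Here position 0 doesn't satisfy it, so the call returns None, and `bool(None)` is False.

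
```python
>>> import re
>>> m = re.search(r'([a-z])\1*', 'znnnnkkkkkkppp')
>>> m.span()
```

(0, 1)

`\1` has to match the exact text group 1 already captured.
`re.search` tries every starting position until one works.
The match spans [0:1] → 'z'.
Captured: group 1 = 'z'.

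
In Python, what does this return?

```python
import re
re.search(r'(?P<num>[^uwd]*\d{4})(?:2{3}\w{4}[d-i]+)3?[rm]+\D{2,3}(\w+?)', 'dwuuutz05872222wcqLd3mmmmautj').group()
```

'tz05872222wcqLd3mmmmautj'

Pattern: zero or more of any character except [uwd], then exactly 4 of a digit (captured as 'num'); then exactly 3 of the literal '2', then exactly 4 of a word character, then one or more of a character in [d-i] (non-capturing group); then optionally the literal '3', then one or more of one of [rm], then 2 to 3 of a non-digit; then one or more of a word character (lazy) (captured).
The match spans [5:29] → 'tz05872222wcqLd3mmmmautj'.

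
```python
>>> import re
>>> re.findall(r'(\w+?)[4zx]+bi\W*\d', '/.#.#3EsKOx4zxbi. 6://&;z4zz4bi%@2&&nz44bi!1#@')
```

The pattern matches one or more of a word character (lazy) (captured); then one or more of one of [4zx]; then the literal 'bi', then zero or more of a non-word character, then a digit.
Scanning left to right: at [5:19] match '3EsKOx4zxbi. 6', group 1 = '3EsKO'; at [24:34] match 'z4zz4bi%@2', group 1 = 'z'; at [36:44] match 'nz44bi!1', group 1 = 'n'.
`findall` collects group 1 from each match (3 total).

['3EsKO', 'z', 'n']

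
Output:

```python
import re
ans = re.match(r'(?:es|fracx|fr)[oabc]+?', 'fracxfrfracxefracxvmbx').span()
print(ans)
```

`re.match` won't scan ahead — the pattern has to work from the very first character.
The match spans [0:3] → 'fra'.

(0, 3)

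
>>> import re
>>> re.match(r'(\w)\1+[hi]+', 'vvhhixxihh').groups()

('v',)

A backreference is literal: `\1` must see the identical characters the first group matched.
`re.match` only tries the pattern at the start of the string.
The match spans [0:5] → 'vvhhi'.
Captured: group 1 = 'v'.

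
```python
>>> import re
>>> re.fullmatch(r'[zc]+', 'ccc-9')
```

None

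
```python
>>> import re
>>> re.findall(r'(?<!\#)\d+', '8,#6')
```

The negative lookaround is zero-width — it rules out positions where the adjacent text would match, without consuming anything.
Matches: at [0:1] → '8'.
No capturing groups, so `findall` returns the 1 full match string.

['8']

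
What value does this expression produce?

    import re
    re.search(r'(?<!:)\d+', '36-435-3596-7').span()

A negative assertion filters positions out without eating any characters.
`re.search` tries every starting position until one works.
The match spans [0:2] → '36'.

(0, 2)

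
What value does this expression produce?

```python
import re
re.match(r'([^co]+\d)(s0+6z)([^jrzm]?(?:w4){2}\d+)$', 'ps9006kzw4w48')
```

`re.match` won't scan ahead — the pattern has to work from the very first character.
Here the string doesn't start with a match, so the call returns None.

None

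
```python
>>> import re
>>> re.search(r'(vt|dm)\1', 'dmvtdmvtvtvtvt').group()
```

The backreference `\1` re-matches whatever the first group consumed, character for character.
`search` walks the string left to right and returns the first match it finds.
The match spans [6:10] → 'vtvt'.
Captured: group 1 = 'vt'.

'vtvt'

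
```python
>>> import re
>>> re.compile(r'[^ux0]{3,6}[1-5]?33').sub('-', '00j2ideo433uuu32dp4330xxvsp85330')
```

'00-uuu-0xx-0'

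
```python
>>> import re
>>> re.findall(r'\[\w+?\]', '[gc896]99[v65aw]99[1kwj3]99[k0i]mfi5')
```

['[gc896]', '[v65aw]', '[1kwj3]', '[k0i]']

Walking the string: at [0:7] → '[gc896]'; at [9:16] → '[v65aw]'; at [18:25] → '[1kwj3]'; at [27:32] → '[k0i]'.
No capturing groups, so `findall` returns the 4 full match strings.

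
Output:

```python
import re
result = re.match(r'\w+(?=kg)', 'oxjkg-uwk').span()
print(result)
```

(0, 3)

The positive lookaround only admits positions where the adjacent text matches; those characters stay outside the span.
`re.match` only tries the pattern at the start of the string.
The match spans [0:3] → 'oxj'.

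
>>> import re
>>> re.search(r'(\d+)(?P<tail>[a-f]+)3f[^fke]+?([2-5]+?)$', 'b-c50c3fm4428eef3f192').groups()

('4428', 'eef', '2')

The pattern matches one or more of a digit (captured); then one or more of a character in [a-f] (captured as 'tail'); then the literal '3f', then one or more of any character except [fke] (lazy); then one or more of a character in [2-5] (lazy) (captured); then anchored at the end.
`search` walks the string left to right and returns the first match it finds.
The match spans [9:21] → '4428eef3f192'.
Captured: group 1 = '4428', group 2 = 'eef', group 3 = '2'.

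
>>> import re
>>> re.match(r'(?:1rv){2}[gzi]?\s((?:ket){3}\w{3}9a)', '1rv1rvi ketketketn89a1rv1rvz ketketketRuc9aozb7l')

None

With `match`, the pattern is implicitly anchored at the beginning.
Here the string doesn't start with a match, so the call returns None.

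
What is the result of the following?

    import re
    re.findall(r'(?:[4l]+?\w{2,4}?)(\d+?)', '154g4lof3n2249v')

['3']

This matches one or more of one of [4l] (lazy), then 2 to 4 of a word character (lazy) (non-capturing group); then one or more of a digit (lazy) (captured).
Because the quantifier is non-greedy, it stops expanding at the earliest point where the rest of the pattern can succeed.
Walking the string: at [4:9] match '4lof3', group 1 = '3'.
With a single group, `findall` returns only what that group captured — 1 item.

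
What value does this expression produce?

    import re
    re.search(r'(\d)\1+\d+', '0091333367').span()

`\1` has to match the exact text group 1 already captured.
The match spans [0:10] → '0091333367'.

(0, 10)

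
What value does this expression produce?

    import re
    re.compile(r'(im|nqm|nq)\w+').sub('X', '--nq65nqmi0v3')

'--X'

`sub` substitutes 'X' at each match site.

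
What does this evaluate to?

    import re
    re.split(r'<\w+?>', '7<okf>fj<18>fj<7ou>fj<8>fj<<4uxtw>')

['7', 'fj', 'fj', 'fj', 'fj<', '']

Matches to split on: at [1:6] → '<okf>'; at [8:12] → '<18>'; at [14:19] → '<7ou>'; at [21:24] → '<8>'; at [27:34] → '<4uxtw>'.
`split` removes every match and returns the 6 fragments in between.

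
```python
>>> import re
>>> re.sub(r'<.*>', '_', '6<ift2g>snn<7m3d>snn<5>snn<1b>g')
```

'6_g'

Matches: at [1:30] → '<ift2g>snn<7m3d>snn<5>snn<1b>'.
`sub` substitutes '_' at each match site.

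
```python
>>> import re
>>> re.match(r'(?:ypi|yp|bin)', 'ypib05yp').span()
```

(0, 3)

`match` is anchored at position 0; if the pattern doesn't fit there, it returns None.
The match spans [0:3] → 'ypi'.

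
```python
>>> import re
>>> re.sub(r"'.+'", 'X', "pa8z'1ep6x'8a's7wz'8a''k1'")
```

Each match is replaced by 'X'.

'pa8zX'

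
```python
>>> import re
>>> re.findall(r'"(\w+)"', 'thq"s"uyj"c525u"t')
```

One capturing group, so `findall` returns just the captured substring from each match — 2 in all.

['s', 'c525u']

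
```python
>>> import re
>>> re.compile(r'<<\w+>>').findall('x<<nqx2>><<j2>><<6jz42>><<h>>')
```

Walking the string: at [1:9] → '<<nqx2>>'; at [9:15] → '<<j2>>'; at [15:24] → '<<6jz42>>'; at [24:29] → '<<h>>'.
Since nothing is captured, `findall` lists the 4 matched substrings directly.

['<<nqx2>>', '<<j2>>', '<<6jz42>>', '<<h>>']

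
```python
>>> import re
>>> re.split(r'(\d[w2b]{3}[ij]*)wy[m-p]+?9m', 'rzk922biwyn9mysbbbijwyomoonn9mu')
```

['rzk', '922bi', 'ysbbbijwyomoonn9mu']

The pattern matches a digit, then exactly 3 of one of [w2b], then zero or more of one of [ij] (captured); then the literal 'wy', then one or more of a character in [m-p] (lazy), then the literal '9m'.
Matches to split on: at [3:13] → '922biwyn9m'.
`re.split` interleaves the captured-group text with the surrounding fragments.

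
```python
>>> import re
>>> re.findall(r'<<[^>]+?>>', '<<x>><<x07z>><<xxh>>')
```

['<<x>>', '<<x07z>>', '<<xxh>>']

With no groups in the pattern, `findall` gives back each whole match — 3 here.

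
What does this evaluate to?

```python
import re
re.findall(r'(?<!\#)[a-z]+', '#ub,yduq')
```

['b', 'yduq']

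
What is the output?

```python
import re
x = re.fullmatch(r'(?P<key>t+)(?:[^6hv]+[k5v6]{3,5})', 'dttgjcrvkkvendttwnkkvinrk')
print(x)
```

Pattern: one or more of a literal 't' (captured as 'key'); then one or more of any character except [6hv], then 3 to 5 of one of [k5v6] (non-capturing group).
`fullmatch` succeeds only if the pattern covers the string from start to end.
Here the pattern can't cover the whole string, so the call returns None.

None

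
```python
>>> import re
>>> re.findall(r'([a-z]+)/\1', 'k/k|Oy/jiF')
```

`\1` is not a pattern — it's the concrete string captured by group 1, re-applied verbatim.
Because there's exactly one group, `findall` drops the full match and keeps group 1 from the one hit.

['k']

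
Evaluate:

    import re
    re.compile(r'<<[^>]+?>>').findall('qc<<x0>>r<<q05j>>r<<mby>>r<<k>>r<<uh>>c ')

['<<x0>>', '<<q05j>>', '<<mby>>', '<<k>>', '<<uh>>']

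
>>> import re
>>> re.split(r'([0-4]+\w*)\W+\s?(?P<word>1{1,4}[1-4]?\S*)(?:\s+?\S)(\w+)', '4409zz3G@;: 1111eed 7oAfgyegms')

['', '4409zz3G', '1111eed', 'oAfgyegms', '']

Pattern: one or more of a character in [0-4], then zero or more of a word character (captured); then one or more of a non-word character; then optionally whitespace; then 1 to 4 of a literal '1', then optionally a character in [1-4], then zero or more of a non-whitespace character (captured as 'word'); then one or more of whitespace (lazy), then a non-whitespace character (non-capturing group); then one or more of a word character (captured).
Matches to split on: at [0:30] → '4409zz3G@;: 1111eed 7oAfgyegms'.
The group in the pattern means `split` returns the separators' captures alongside the pieces.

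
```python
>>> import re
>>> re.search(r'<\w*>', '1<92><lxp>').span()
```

The match spans [1:5] → '<92>'.

(1, 5)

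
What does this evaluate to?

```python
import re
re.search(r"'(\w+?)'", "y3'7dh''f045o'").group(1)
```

'7dh'

The match spans [2:7] → "'7dh'".
Captured: group 1 = '7dh'.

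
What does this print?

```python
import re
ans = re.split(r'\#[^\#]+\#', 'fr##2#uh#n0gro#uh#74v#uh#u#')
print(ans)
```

Each match becomes a cut point; 5 segments remain.

['fr#', 'uh', 'uh', 'uh', '']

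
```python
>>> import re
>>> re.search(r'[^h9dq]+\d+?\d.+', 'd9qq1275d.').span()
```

This matches one or more of any character except [h9dq]; then one or more of a digit (lazy); then a digit, then one or more of any character.
`search` walks the string left to right and returns the first match it finds.
The match spans [4:10] → '1275d.'.

(4, 10)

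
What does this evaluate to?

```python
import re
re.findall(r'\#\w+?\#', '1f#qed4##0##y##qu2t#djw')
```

Walking the string: at [2:8] → '#qed4#'; at [8:11] → '#0#'; at [11:14] → '#y#'; at [14:20] → '#qu2t#'.
Since nothing is captured, `findall` lists the 4 matched substrings directly.

['#qed4#', '#0#', '#y#', '#qu2t#']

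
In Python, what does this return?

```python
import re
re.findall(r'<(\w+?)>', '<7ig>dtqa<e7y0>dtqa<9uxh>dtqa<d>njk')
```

Matches: at [0:5] match '<7ig>', group 1 = '7ig'; at [9:15] match '<e7y0>', group 1 = 'e7y0'; at [19:25] match '<9uxh>', group 1 = '9uxh'; at [29:32] match '<d>', group 1 = 'd'.
`findall` collects group 1 from each match (4 total).

['7ig', 'e7y0', '9uxh', 'd']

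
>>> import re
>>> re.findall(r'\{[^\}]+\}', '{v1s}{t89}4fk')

`findall` yields the raw match text (2 of them) because the pattern has no groups.

['{v1s}', '{t89}']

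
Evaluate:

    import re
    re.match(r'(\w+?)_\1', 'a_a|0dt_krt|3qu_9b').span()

`\1` is not a pattern — it's the concrete string captured by group 1, re-applied verbatim.
With `match`, the pattern is implicitly anchored at the beginning.
The match spans [0:3] → 'a_a'.
Captured: group 1 = 'a'.

(0, 3)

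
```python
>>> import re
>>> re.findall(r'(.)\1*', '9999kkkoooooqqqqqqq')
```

['9', 'k', 'o', 'q']

After group 1 captures some text, `\1` only succeeds where that same text appears again.
Walking the string: at [0:4] match '9999', group 1 = '9'; at [4:7] match 'kkk', group 1 = 'k'; at [7:12] match 'ooooo', group 1 = 'o'; at [12:19] match 'qqqqqqq', group 1 = 'q'.
One capturing group, so `findall` returns just the captured substring from each match — 4 in all.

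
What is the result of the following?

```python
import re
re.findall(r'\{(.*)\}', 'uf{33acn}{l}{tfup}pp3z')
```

Matches: at [2:18] match '{33acn}{l}{tfup}', group 1 = '33acn}{l}{tfup'.
`findall` collects group 1 from the one match (1 total).

['33acn}{l}{tfup']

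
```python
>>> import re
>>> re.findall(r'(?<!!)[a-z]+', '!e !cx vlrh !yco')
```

['x', 'vlrh', 'co']

`(?!…)`/`(?<!…)` only lets a position through if the neighbouring text does NOT match; no characters are consumed.
Matches: at [5:6] → 'x'; at [7:11] → 'vlrh'; at [14:16] → 'co'.
Since nothing is captured, `findall` lists the 3 matched substrings directly.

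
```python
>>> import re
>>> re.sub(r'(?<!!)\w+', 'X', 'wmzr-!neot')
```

'X-!nX'

Because the assertion is negative and zero-width, positions next to the forbidden text are skipped.
Matches: at [0:4] → 'wmzr'; at [7:10] → 'eot'.
Every occurrence is swapped for 'X'.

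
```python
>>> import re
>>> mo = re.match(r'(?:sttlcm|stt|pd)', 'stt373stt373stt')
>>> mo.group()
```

'stt'

`re.match` only tries the pattern at the start of the string.
The match spans [0:3] → 'stt'.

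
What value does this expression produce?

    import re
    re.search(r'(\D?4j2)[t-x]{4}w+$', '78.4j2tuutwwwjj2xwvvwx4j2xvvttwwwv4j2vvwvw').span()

(33, 42)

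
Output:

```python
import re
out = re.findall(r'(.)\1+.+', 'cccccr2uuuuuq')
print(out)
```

['c']

`\1` has to match the exact text group 1 already captured.
Walking the string: at [0:13] match 'cccccr2uuuuuq', group 1 = 'c'.
With a single group, `findall` returns only what that group captured — 1 item.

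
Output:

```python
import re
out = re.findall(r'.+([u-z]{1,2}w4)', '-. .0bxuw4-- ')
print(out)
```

This matches one or more of any character; then 1 to 2 of a character in [u-z], then the literal 'w4' (captured).
Matches: at [0:10] match '-. .0bxuw4', group 1 = 'uw4'.
With a single group, `findall` returns only what that group captured — 1 item.

['uw4']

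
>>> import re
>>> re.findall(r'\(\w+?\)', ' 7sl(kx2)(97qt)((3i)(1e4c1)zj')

['(kx2)', '(97qt)', '(3i)', '(1e4c1)']

Walking the string: at [4:9] → '(kx2)'; at [9:15] → '(97qt)'; at [16:20] → '(3i)'; at [20:27] → '(1e4c1)'.
`findall` yields the raw match text (4 of them) because the pattern has no groups.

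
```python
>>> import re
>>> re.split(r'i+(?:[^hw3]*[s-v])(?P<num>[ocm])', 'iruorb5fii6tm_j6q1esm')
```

['', 'm', '']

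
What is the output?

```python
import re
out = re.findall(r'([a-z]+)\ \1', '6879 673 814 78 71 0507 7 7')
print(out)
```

`findall` collects group 1 from each match (0 total).
Nothing in the string satisfies the pattern, so the list is empty.

[]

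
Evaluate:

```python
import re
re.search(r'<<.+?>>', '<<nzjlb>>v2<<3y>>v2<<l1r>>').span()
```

(0, 9)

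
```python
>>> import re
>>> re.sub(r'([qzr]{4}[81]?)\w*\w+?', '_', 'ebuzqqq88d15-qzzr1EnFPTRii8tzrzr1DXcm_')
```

'ebu_-_'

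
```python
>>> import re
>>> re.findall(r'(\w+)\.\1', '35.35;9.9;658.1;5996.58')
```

`\1` has to match the exact text group 1 already captured.
Scanning left to right: at [0:5] match '35.35', group 1 = '35'; at [6:9] match '9.9', group 1 = '9'.
`findall` collects group 1 from each match (2 total).

['35', '9']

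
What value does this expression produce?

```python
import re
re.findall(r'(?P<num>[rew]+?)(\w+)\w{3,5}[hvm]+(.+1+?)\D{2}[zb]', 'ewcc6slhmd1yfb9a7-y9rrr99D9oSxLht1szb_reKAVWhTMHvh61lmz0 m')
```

[('e', 'wcc6', 'd1yfb9a7-y9rrr99D9oSxLht1szb_reKAVWhTMHvh61')]

The `?` after the quantifier makes it lazy — it takes as little as possible before letting the rest of the pattern try.
`findall` packs the 3 group values into a tuple for every match.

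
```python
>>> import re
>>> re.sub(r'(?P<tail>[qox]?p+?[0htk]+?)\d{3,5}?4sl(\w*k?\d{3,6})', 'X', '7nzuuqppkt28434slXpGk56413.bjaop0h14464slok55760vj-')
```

'7nzuuX.bjaXvj-'

Pattern: optionally one of [qox], then one or more of a literal 'p' (lazy), then one or more of one of [0htk] (lazy) (captured as 'tail'); then 3 to 5 of a digit (lazy), then the literal '4sl'; then zero or more of a word character, then optionally the literal 'k', then 3 to 6 of a digit (captured).
Matches: at [5:26] → 'qppkt28434slXpGk56413'; at [30:48] → 'op0h14464slok55760'.
Every occurrence is swapped for 'X'.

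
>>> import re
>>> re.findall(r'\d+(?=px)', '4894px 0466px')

['4894', '0466']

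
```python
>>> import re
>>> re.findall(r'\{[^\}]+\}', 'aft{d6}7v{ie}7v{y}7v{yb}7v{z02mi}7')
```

`findall` yields the raw match text (5 of them) because the pattern has no groups.

['{d6}', '{ie}', '{y}', '{yb}', '{z02mi}']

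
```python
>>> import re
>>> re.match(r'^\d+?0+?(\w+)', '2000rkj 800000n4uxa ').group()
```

'2000rkj'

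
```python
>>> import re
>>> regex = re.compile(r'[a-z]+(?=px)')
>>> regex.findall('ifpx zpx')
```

['if', 'z']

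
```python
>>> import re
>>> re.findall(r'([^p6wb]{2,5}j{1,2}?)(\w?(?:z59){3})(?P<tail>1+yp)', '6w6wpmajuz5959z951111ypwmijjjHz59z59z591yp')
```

This matches 2 to 5 of any character except [p6wb], then 1 to 2 of the literal 'j' (lazy) (captured); then optionally a word character, then the literal 'z59' repeated 3 times (captured); then one or more of a literal '1', then the literal 'yp' (captured as 'tail').
Walking the string: at [24:42] match 'mijjjHz59z59z591yp', groups = ('mijjj', 'Hz59z59z59', '1yp').
With 3 capturing groups, `findall` returns a 3-tuple per match.

[('mijjj', 'Hz59z59z59', '1yp')]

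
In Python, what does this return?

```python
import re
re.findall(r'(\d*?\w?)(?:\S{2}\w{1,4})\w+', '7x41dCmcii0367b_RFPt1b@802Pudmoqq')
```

['7', '']

Pattern: zero or more of a digit (lazy), then optionally a word character (captured); then exactly 2 of a non-whitespace character, then 1 to 4 of a word character (non-capturing group); then one or more of a word character.
Matches: at [0:22] match '7x41dCmcii0367b_RFPt1b', group 1 = '7'; at [22:33] match '@802Pudmoqq', group 1 = ''.
With a single group, `findall` returns only what that group captured — 2 items.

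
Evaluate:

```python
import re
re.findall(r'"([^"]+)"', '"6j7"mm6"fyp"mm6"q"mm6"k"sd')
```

['6j7', 'fyp', 'q', 'k']

Matches: at [0:5] match '"6j7"', group 1 = '6j7'; at [8:13] match '"fyp"', group 1 = 'fyp'; at [16:19] match '"q"', group 1 = 'q'; at [22:25] match '"k"', group 1 = 'k'.
With a single group, `findall` returns only what that group captured — 4 items.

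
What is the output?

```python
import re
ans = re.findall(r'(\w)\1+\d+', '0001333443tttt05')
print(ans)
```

['0', 't']

The backreference `\1` re-matches whatever the first group consumed, character for character.
Because there's exactly one group, `findall` drops the full match and keeps group 1 from each hit.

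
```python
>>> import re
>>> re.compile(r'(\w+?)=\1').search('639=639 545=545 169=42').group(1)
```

`\1` is not a pattern — it's the concrete string captured by group 1, re-applied verbatim.
Unlike `match`, `search` isn't anchored — it looks for the pattern anywhere in the string.
The match spans [0:7] → '639=639'.
Captured: group 1 = '639'.

'639'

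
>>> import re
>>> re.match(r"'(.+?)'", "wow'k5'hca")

`re.match` won't scan ahead — the pattern has to work from the very first character.
Here the string doesn't start with a match, so the call returns None.

None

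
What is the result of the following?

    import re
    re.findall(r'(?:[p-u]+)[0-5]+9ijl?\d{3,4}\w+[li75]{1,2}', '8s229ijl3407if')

['s229ijl3407i']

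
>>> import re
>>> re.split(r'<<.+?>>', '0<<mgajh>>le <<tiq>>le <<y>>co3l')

`split` removes every match and returns the 4 fragments in between.

['0', 'le ', 'le ', 'co3l']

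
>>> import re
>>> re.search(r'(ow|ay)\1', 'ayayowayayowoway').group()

The backreference `\1` re-matches whatever the first group consumed, character for character.
`search` walks the string left to right and returns the first match it finds.
The match spans [0:4] → 'ayay'.
Captured: group 1 = 'ay'.

'ayay'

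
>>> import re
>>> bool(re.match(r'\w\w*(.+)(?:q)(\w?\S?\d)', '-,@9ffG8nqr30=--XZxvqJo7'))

False

This matches a word character, then zero or more of a word character; then one or more of any character (captured); then a literal 'q' (non-capturing group); then optionally a word character, then optionally a non-whitespace character, then a digit (captured).
`re.match` won't scan ahead — the pattern has to work from the very first character.
Here the string doesn't start with a match, so the call returns None, and `bool(None)` is False.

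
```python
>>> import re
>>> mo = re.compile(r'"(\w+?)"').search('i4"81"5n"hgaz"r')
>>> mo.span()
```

(2, 6)

`search` walks the string left to right and returns the first match it finds.
The match spans [2:6] → '"81"'.
Captured: group 1 = '81'.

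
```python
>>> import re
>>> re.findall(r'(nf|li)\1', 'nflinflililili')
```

The backreference `\1` re-matches whatever the first group consumed, character for character.
Walking the string: at [6:10] match 'lili', group 1 = 'li'; at [10:14] match 'lili', group 1 = 'li'.
With a single group, `findall` returns only what that group captured — 2 items.

['li', 'li']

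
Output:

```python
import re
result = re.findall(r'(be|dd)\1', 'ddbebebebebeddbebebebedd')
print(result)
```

['be', 'be', 'be', 'be']

The backreference `\1` re-matches whatever the first group consumed, character for character.
Because there's exactly one group, `findall` drops the full match and keeps group 1 from each hit.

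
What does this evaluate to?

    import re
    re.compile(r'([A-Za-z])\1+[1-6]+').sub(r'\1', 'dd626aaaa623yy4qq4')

'dayq'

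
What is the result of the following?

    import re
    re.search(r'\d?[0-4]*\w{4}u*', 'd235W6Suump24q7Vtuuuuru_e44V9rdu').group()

'd235'

The pattern matches optionally a digit, then zero or more of a character in [0-4]; then exactly 4 of a word character, then zero or more of a literal 'u'.
The match spans [0:4] → 'd235'.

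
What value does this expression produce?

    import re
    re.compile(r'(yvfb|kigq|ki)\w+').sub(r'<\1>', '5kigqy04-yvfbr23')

`|` is ordered: at each position the engine commits to the first alternative that works.
The replacement refers to a captured group, so each match is rewritten using its own captured text.

'5<kigq>-<yvfb>'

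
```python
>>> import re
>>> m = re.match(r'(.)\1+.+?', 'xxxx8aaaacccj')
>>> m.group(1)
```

The match spans [0:5] → 'xxxx8'.
Captured: group 1 = 'x'.

'x'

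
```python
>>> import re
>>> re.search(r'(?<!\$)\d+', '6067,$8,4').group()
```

'6067'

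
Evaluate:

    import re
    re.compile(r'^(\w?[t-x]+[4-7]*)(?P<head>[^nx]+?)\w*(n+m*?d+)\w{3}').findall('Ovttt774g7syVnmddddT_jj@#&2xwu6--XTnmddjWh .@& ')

[('Ovttt774', 'g', 'nmdddd')]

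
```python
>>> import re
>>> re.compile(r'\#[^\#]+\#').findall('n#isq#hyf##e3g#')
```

['#isq#', '#e3g#']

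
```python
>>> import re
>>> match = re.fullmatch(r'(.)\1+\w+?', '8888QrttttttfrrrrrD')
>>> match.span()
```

The backreference `\1` re-matches whatever the first group consumed, character for character.
`re.fullmatch` requires the pattern to consume the entire string.
The match spans [0:19] → '8888QrttttttfrrrrrD'.
Captured: group 1 = '8'.

(0, 19)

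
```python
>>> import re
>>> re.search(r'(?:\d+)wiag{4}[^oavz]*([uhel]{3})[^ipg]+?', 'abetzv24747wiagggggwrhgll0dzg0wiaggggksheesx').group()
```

This matches one or more of a digit (non-capturing group); then the literal 'wia', then exactly 4 of a literal 'g', then zero or more of any character except [oavz]; then exactly 3 of one of [uhel] (captured); then one or more of any character except [ipg] (lazy).
With the lazy modifier that quantifier settles for the fewest repetitions that let the rest of the pattern succeed (the atoms after it are unaffected and can still be greedy).
`search` walks the string left to right and returns the first match it finds.
The match spans [29:43] → '0wiaggggkshees'.
Captured: group 1 = 'hee'.

'0wiaggggkshees'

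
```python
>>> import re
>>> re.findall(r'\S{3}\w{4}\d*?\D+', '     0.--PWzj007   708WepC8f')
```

['.--PWzj007   ', '708WepC8f']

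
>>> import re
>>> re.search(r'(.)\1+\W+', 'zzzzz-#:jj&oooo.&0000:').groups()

The match spans [0:8] → 'zzzzz-#:'.
Captured: group 1 = 'z'.

('z',)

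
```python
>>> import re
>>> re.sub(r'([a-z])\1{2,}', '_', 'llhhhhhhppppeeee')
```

After group 1 captures some text, `\1` only succeeds where that same text appears again.
Every occurrence is swapped for '_'.

'll___'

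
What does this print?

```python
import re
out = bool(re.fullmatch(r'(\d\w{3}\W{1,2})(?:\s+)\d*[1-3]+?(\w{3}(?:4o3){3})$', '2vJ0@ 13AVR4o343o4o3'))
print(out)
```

The pattern matches a digit, then exactly 3 of a word character, then 1 to 2 of a non-word character (captured); then one or more of whitespace (non-capturing group); then zero or more of a digit, then one or more of a character in [1-3] (lazy); then exactly 3 of a word character, then the literal '4o3' repeated 3 times (captured); then anchored at the end.
`fullmatch` succeeds only if the pattern covers the string from start to end.
Here the string isn't matched end-to-end, so the call returns None, and `bool(None)` is False.

False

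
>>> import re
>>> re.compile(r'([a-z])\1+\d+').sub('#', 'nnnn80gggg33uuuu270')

After group 1 captures some text, `\1` only succeeds where that same text appears again.
Matches: at [0:6] → 'nnnn80'; at [6:12] → 'gggg33'; at [12:19] → 'uuuu270'.
Each match is replaced by '#'.

'###'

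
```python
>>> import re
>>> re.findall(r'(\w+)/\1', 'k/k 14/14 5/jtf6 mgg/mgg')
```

['k', '14', 'mgg']

`\1` has to match the exact text group 1 already captured.
`findall` collects group 1 from each match (3 total).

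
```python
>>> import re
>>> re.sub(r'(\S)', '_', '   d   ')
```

'   _   '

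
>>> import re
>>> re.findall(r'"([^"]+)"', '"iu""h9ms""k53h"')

['iu', 'h9ms', 'k53h']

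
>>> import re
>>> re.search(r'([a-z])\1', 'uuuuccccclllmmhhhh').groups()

The match spans [0:2] → 'uu'.
Captured: group 1 = 'u'.

('u',)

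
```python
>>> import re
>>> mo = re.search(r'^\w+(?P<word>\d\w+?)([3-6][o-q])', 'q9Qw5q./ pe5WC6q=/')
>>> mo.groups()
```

The match spans [0:6] → 'q9Qw5q'.
Captured: group 1 = '9Qw', group 2 = '5q'.

('9Qw', '5q')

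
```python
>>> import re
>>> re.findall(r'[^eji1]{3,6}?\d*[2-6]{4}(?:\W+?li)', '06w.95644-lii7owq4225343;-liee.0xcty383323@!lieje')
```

Pattern: 3 to 6 of any character except [eji1] (lazy); then zero or more of a digit, then exactly 4 of a character in [2-6]; then one or more of a non-word character (lazy), then the literal 'li' (non-capturing group).
Matches: at [0:12] → '06w.95644-li'; at [13:28] → '7owq4225343;-li'; at [30:46] → '.0xcty383323@!li'.
`findall` yields the raw match text (3 of them) because the pattern has no groups.

['06w.95644-li', '7owq4225343;-li', '.0xcty383323@!li']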